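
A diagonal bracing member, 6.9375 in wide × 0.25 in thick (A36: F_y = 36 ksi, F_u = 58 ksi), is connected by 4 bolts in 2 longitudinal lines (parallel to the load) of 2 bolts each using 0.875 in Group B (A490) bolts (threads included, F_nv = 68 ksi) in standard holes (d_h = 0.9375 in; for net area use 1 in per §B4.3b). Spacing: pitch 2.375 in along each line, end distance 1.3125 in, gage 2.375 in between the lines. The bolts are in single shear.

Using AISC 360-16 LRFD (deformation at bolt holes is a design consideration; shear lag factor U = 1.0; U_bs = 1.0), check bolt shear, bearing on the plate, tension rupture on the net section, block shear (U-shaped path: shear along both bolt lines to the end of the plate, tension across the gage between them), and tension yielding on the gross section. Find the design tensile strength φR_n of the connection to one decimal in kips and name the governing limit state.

Bolt shear: A_b = π(0.875)²/4 = 0.60132 in². φR_n = 0.75 × 68 × 0.60132 × 4 × 1 = 122.7 kips.
Bearing (0.25 in plate, F_u = 58 ksi): end bolts L_c = 1.3125 − 0.9375/2 = 0.84375, R_n = min(1.2×0.84375×0.25×58, 2.4×0.875×0.25×58) = 14.681 kips/bolt; interior L_c = 2.375 − 0.9375 = 1.4375, R_n = 25.013 kips/bolt. φR_n = 0.75 × (2×14.681 + 2×25.013) = 59.5 kips.
Tension rupture (net): A_n = (6.9375 − 2×1)×0.25 = 1.2344 in² (U = 1.0, A_e = A_n). φR_n = 0.75 × 58 × 1.2344 = 53.7 kips.
Block shear: shear path 2×[1.3125+1×2.375] = 2×3.6875 in, A_gv = 1.8438, A_nv = 2×(3.6875 − 1.5×1)×0.25 = 1.0938 in²; tension across gage: (2.375 − 1×1)×0.25 = 0.34375 in². R_n = min(0.6×58×1.0938, 0.6×36×1.8438) + 1.0×58×0.34375 = min(38.064, 39.826) + 19.938 = 58.002 kips. φR_n = 0.75 × 58.002 = 43.5 kips.
Tension yield (gross): A_g = 6.9375×0.25 = 1.7344 in². φR_n = 0.90 × 36 × 1.7344 = 56.2 kips.
Governing: min(122.7, 59.5, 53.7, 43.5, 56.2) = 43.5 kips → block shear.

43.5 kips (block shear governs)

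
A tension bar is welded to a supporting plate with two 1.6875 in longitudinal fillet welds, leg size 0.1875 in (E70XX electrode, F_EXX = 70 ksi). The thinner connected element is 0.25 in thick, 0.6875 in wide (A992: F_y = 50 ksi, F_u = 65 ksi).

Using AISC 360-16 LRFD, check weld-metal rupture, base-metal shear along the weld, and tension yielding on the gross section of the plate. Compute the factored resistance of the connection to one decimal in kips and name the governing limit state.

7.7 kips (gross-section yield governs)

Weld metal: throat = 0.707×0.1875 = 0.13256 in, L = 2×1.6875 = 3.375 in. φR_n = 0.75 × 0.6 × 70 × 0.13256 × 3.375 = 14.1 kips.
Base metal shear (0.25 in plate): yield φR_n = 1.0×0.6×50×0.25×3.375 = 25.3 kips; rupture φR_n = 0.75×0.6×65×0.25×3.375 = 24.7 kips; take 24.7 kips (rupture).
Tension yield (gross): A_g = 0.6875×0.25 = 0.17188 in². φR_n = 0.90 × 50 × 0.17188 = 7.7 kips.
Governing: min(14.1, 24.7, 7.7) = 7.7 kips → gross-section yield.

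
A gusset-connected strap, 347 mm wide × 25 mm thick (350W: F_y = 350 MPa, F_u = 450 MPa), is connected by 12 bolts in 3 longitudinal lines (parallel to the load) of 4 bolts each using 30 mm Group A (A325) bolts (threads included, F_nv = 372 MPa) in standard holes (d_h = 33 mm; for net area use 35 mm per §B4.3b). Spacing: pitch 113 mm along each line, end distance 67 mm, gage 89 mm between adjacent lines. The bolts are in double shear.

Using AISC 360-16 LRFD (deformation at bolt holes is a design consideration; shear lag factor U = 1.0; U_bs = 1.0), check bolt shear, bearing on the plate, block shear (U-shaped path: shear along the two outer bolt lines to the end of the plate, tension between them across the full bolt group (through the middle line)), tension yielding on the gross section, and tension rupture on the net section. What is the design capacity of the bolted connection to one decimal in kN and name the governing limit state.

Bolt shear: A_b = π(30)²/4 = 706.86 mm². φR_n = 0.75 × 372 × 706.86 × 12 × 2 = 4733.1 kN.
Bearing (25 mm plate, F_u = 450 MPa): end bolts L_c = 67 − 33/2 = 50.5, R_n = min(1.2×50.5×25×450, 2.4×30×25×450) = 681.75 kN/bolt; interior L_c = 113 − 33 = 80, R_n = 810 kN/bolt. φR_n = 0.75 × (3×681.75 + 9×810) = 7001.4 kN.
Block shear: shear path 2×[67+3×113] = 2×406 mm, A_gv = 20300, A_nv = 2×(406 − 3.5×35)×25 = 14175 mm²; tension across gage: (178 − 2×35)×25 = 2700 mm². R_n = min(0.6×450×14175, 0.6×350×20300) + 1.0×450×2700 = min(3827.3, 4263) + 1215 = 5042.3 kN. φR_n = 0.75 × 5042.3 = 3781.7 kN.
Tension yield (gross): A_g = 347×25 = 8675 mm². φR_n = 0.90 × 350 × 8675 = 2732.6 kN.
Tension rupture (net): A_n = (347 − 3×35)×25 = 6050 mm² (U = 1.0, A_e = A_n). φR_n = 0.75 × 450 × 6050 = 2041.9 kN.
Governing: min(4733.1, 7001.4, 3781.7, 2732.6, 2041.9) = 2041.9 kN → net-section rupture.

2041.9 kN (net-section rupture governs)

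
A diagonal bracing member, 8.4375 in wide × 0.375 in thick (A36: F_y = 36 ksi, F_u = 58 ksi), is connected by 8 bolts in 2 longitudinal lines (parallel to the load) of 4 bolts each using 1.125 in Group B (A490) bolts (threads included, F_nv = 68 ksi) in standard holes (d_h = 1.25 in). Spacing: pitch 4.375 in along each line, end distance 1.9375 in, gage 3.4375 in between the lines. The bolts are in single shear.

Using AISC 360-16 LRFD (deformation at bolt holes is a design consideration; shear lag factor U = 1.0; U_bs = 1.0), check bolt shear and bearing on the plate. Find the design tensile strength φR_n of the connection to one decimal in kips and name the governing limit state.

Bolt shear: A_b = π(1.125)²/4 = 0.99402 in². φR_n = 0.75 × 68 × 0.99402 × 8 × 1 = 405.6 kips.
Bearing (0.375 in plate, F_u = 58 ksi): end bolts L_c = 1.9375 − 1.25/2 = 1.3125, R_n = min(1.2×1.3125×0.375×58, 2.4×1.125×0.375×58) = 34.256 kips/bolt; interior L_c = 4.375 − 1.25 = 3.125, R_n = 58.725 kips/bolt. φR_n = 0.75 × (2×34.256 + 6×58.725) = 315.6 kips.
Governing: min(405.6, 315.6) = 315.6 kips → bearing.

315.6 kips (bearing governs)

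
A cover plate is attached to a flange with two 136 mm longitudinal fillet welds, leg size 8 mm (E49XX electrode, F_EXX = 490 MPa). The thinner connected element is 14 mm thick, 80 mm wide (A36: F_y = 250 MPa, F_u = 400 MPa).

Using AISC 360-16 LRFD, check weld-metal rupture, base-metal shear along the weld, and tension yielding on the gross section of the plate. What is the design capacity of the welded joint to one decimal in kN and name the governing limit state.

252.0 kN (gross-section yield governs)

Weld metal: throat = 0.707×8 = 5.656 mm, L = 2×136 = 272 mm. φR_n = 0.75 × 0.6 × 490 × 5.656 × 272 = 339.2 kN.
Base metal shear (14 mm plate): yield φR_n = 1.0×0.6×250×14×272 = 571.2 kN; rupture φR_n = 0.75×0.6×400×14×272 = 685.4 kN; take 571.2 kN (yield).
Tension yield (gross): A_g = 80×14 = 1120 mm². φR_n = 0.90 × 250 × 1120 = 252.0 kN.
Governing: min(339.2, 571.2, 252.0) = 252.0 kN → gross-section yield.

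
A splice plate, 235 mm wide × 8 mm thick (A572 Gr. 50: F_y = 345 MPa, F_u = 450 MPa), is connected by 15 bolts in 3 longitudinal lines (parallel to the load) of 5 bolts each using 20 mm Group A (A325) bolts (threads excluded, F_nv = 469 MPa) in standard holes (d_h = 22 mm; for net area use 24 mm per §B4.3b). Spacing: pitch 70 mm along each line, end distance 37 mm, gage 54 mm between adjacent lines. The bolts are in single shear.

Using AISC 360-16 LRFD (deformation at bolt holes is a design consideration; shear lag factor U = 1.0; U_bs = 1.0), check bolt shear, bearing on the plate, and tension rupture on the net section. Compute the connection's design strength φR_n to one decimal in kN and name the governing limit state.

Bolt shear: A_b = π(20)²/4 = 314.16 mm². φR_n = 0.75 × 469 × 314.16 × 15 × 1 = 1657.6 kN.
Bearing (8 mm plate, F_u = 450 MPa): end bolts L_c = 37 − 22/2 = 26, R_n = min(1.2×26×8×450, 2.4×20×8×450) = 112.32 kN/bolt; interior L_c = 70 − 22 = 48, R_n = 172.8 kN/bolt. φR_n = 0.75 × (3×112.32 + 12×172.8) = 1807.9 kN.
Tension rupture (net): A_n = (235 − 3×24)×8 = 1304 mm² (U = 1.0, A_e = A_n). φR_n = 0.75 × 450 × 1304 = 440.1 kN.
Governing: min(1657.6, 1807.9, 440.1) = 440.1 kN → net-section rupture.

440.1 kN (net-section rupture governs)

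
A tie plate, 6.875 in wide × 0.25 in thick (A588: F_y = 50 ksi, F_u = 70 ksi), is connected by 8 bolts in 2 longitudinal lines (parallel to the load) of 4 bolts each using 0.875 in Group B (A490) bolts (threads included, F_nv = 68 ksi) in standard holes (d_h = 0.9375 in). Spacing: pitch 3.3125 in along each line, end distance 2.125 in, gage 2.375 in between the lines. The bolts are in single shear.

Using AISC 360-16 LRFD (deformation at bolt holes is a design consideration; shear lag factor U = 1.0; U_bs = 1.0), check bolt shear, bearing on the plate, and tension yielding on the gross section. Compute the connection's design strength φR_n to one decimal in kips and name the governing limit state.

Bolt shear: A_b = π(0.875)²/4 = 0.60132 in². φR_n = 0.75 × 68 × 0.60132 × 8 × 1 = 245.3 kips.
Bearing (0.25 in plate, F_u = 70 ksi): end bolts L_c = 2.125 − 0.9375/2 = 1.65625, R_n = min(1.2×1.65625×0.25×70, 2.4×0.875×0.25×70) = 34.781 kips/bolt; interior L_c = 3.3125 − 0.9375 = 2.375, R_n = 36.75 kips/bolt. φR_n = 0.75 × (2×34.781 + 6×36.75) = 217.5 kips.
Tension yield (gross): A_g = 6.875×0.25 = 1.7188 in². φR_n = 0.90 × 50 × 1.7188 = 77.3 kips.
Governing: min(245.3, 217.5, 77.3) = 77.3 kips → gross-section yield.

77.3 kips (gross-section yield governs)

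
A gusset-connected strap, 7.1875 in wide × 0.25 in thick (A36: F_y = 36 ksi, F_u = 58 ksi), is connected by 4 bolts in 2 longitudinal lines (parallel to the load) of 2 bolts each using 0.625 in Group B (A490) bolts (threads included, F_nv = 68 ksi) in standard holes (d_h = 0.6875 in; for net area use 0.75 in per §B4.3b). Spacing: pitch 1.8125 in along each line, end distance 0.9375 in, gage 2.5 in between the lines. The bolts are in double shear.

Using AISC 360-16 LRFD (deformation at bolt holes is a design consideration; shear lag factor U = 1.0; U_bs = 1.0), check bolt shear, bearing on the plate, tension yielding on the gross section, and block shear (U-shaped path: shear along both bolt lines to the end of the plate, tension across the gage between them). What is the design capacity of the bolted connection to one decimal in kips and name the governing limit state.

40.2 kips (block shear governs)

Bolt shear: A_b = π(0.625)²/4 = 0.3068 in². φR_n = 0.75 × 68 × 0.3068 × 4 × 2 = 125.2 kips.
Bearing (0.25 in plate, F_u = 58 ksi): end bolts L_c = 0.9375 − 0.6875/2 = 0.59375, R_n = min(1.2×0.59375×0.25×58, 2.4×0.625×0.25×58) = 10.331 kips/bolt; interior L_c = 1.8125 − 0.6875 = 1.125, R_n = 19.575 kips/bolt. φR_n = 0.75 × (2×10.331 + 2×19.575) = 44.9 kips.
Tension yield (gross): A_g = 7.1875×0.25 = 1.7969 in². φR_n = 0.90 × 36 × 1.7969 = 58.2 kips.
Block shear: shear path 2×[0.9375+1×1.8125] = 2×2.75 in, A_gv = 1.375, A_nv = 2×(2.75 − 1.5×0.75)×0.25 = 0.8125 in²; tension across gage: (2.5 − 1×0.75)×0.25 = 0.4375 in². R_n = min(0.6×58×0.8125, 0.6×36×1.375) + 1.0×58×0.4375 = min(28.275, 29.7) + 25.375 = 53.65 kips. φR_n = 0.75 × 53.65 = 40.2 kips.
Governing: min(125.2, 44.9, 58.2, 40.2) = 40.2 kips → block shear.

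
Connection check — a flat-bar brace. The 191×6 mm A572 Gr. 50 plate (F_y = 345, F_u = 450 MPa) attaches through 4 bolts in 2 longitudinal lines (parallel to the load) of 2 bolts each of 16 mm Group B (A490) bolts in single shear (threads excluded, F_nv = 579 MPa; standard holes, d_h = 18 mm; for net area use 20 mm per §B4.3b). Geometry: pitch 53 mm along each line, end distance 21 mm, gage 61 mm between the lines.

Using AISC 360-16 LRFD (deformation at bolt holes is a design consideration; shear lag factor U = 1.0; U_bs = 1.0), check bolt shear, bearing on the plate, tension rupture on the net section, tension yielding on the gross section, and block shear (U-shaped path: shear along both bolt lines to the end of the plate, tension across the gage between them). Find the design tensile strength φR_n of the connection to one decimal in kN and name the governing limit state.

189.9 kN (block shear governs)

Bolt shear: A_b = π(16)²/4 = 201.06 mm². φR_n = 0.75 × 579 × 201.06 × 4 × 1 = 349.2 kN.
Bearing (6 mm plate, F_u = 450 MPa): end bolts L_c = 21 − 18/2 = 12, R_n = min(1.2×12×6×450, 2.4×16×6×450) = 38.88 kN/bolt; interior L_c = 53 − 18 = 35, R_n = 103.68 kN/bolt. φR_n = 0.75 × (2×38.88 + 2×103.68) = 213.8 kN.
Tension rupture (net): A_n = (191 − 2×20)×6 = 906 mm² (U = 1.0, A_e = A_n). φR_n = 0.75 × 450 × 906 = 305.8 kN.
Tension yield (gross): A_g = 191×6 = 1146 mm². φR_n = 0.90 × 345 × 1146 = 355.8 kN.
Block shear: shear path 2×[21+1×53] = 2×74 mm, A_gv = 888, A_nv = 2×(74 − 1.5×20)×6 = 528 mm²; tension across gage: (61 − 1×20)×6 = 246 mm². R_n = min(0.6×450×528, 0.6×345×888) + 1.0×450×246 = min(142.56, 183.82) + 110.7 = 253.26 kN. φR_n = 0.75 × 253.26 = 189.9 kN.
Governing: min(349.2, 213.8, 305.8, 355.8, 189.9) = 189.9 kN → block shear.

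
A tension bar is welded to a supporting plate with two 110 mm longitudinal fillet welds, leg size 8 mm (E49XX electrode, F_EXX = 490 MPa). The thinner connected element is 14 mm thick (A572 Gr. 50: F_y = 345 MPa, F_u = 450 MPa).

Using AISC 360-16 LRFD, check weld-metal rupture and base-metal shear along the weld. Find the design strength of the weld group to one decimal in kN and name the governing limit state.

Weld metal: throat = 0.707×8 = 5.656 mm, L = 2×110 = 220 mm. φR_n = 0.75 × 0.6 × 490 × 5.656 × 220 = 274.4 kN.
Base metal shear (14 mm plate): yield φR_n = 1.0×0.6×345×14×220 = 637.6 kN; rupture φR_n = 0.75×0.6×450×14×220 = 623.7 kN; take 623.7 kN (rupture).
Governing: min(274.4, 623.7) = 274.4 kN → weld metal.

274.4 kN (weld metal governs)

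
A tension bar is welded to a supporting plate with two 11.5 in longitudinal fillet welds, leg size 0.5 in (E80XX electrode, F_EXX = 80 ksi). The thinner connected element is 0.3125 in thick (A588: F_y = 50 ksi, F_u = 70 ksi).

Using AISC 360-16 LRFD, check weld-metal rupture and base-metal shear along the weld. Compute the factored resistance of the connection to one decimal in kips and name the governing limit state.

215.6 kips (base-metal shear governs)

Weld metal: throat = 0.707×0.5 = 0.3535 in, L = 2×11.5 = 23 in. φR_n = 0.75 × 0.6 × 80 × 0.3535 × 23 = 292.7 kips.
Base metal shear (0.3125 in plate): yield φR_n = 1.0×0.6×50×0.3125×23 = 215.6 kips; rupture φR_n = 0.75×0.6×70×0.3125×23 = 226.4 kips; take 215.6 kips (yield).
Governing: min(292.7, 215.6) = 215.6 kips → base-metal shear.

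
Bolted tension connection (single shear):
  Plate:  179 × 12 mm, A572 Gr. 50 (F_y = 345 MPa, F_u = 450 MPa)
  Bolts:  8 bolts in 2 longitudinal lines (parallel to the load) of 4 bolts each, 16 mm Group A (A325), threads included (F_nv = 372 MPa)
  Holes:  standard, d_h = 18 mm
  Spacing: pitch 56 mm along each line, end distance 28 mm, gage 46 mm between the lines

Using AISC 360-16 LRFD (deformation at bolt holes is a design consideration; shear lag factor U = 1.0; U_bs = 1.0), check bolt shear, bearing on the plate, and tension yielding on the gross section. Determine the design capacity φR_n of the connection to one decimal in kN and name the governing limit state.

448.8 kN (bolt shear governs)

Bolt shear: A_b = π(16)²/4 = 201.06 mm². φR_n = 0.75 × 372 × 201.06 × 8 × 1 = 448.8 kN.
Bearing (12 mm plate, F_u = 450 MPa): end bolts L_c = 28 − 18/2 = 19, R_n = min(1.2×19×12×450, 2.4×16×12×450) = 123.12 kN/bolt; interior L_c = 56 − 18 = 38, R_n = 207.36 kN/bolt. φR_n = 0.75 × (2×123.12 + 6×207.36) = 1117.8 kN.
Tension yield (gross): A_g = 179×12 = 2148 mm². φR_n = 0.90 × 345 × 2148 = 667.0 kN.
Governing: min(448.8, 1117.8, 667.0) = 448.8 kN → bolt shear.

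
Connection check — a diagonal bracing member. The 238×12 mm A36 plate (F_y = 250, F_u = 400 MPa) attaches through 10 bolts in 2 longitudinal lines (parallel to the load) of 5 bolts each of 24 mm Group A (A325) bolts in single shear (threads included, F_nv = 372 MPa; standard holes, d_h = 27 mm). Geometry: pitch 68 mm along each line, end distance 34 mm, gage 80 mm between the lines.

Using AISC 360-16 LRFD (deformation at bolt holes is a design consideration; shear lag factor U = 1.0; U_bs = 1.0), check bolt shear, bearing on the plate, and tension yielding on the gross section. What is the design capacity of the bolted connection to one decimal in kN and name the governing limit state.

Bolt shear: A_b = π(24)²/4 = 452.39 mm². φR_n = 0.75 × 372 × 452.39 × 10 × 1 = 1262.2 kN.
Bearing (12 mm plate, F_u = 400 MPa): end bolts L_c = 34 − 27/2 = 20.5, R_n = min(1.2×20.5×12×400, 2.4×24×12×400) = 118.08 kN/bolt; interior L_c = 68 − 27 = 41, R_n = 236.16 kN/bolt. φR_n = 0.75 × (2×118.08 + 8×236.16) = 1594.1 kN.
Tension yield (gross): A_g = 238×12 = 2856 mm². φR_n = 0.90 × 250 × 2856 = 642.6 kN.
Governing: min(1262.2, 1594.1, 642.6) = 642.6 kN → gross-section yield.

642.6 kN (gross-section yield governs)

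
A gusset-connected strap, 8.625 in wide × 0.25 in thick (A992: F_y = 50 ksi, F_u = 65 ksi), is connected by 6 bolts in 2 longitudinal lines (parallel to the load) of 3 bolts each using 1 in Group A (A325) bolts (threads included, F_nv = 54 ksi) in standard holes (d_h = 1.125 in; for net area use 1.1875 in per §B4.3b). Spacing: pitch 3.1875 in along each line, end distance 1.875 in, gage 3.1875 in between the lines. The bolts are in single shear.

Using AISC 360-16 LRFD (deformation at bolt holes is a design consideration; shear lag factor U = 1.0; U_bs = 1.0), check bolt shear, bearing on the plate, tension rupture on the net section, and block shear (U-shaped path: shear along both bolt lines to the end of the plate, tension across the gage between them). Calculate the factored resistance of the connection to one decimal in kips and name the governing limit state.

Bolt shear: A_b = π(1)²/4 = 0.7854 in². φR_n = 0.75 × 54 × 0.7854 × 6 × 1 = 190.9 kips.
Bearing (0.25 in plate, F_u = 65 ksi): end bolts L_c = 1.875 − 1.125/2 = 1.3125, R_n = min(1.2×1.3125×0.25×65, 2.4×1×0.25×65) = 25.594 kips/bolt; interior L_c = 3.1875 − 1.125 = 2.0625, R_n = 39 kips/bolt. φR_n = 0.75 × (2×25.594 + 4×39) = 155.4 kips.
Tension rupture (net): A_n = (8.625 − 2×1.1875)×0.25 = 1.5625 in² (U = 1.0, A_e = A_n). φR_n = 0.75 × 65 × 1.5625 = 76.2 kips.
Block shear: shear path 2×[1.875+2×3.1875] = 2×8.25 in, A_gv = 4.125, A_nv = 2×(8.25 − 2.5×1.1875)×0.25 = 2.6406 in²; tension across gage: (3.1875 − 1×1.1875)×0.25 = 0.5 in². R_n = min(0.6×65×2.6406, 0.6×50×4.125) + 1.0×65×0.5 = min(102.98, 123.75) + 32.5 = 135.48 kips. φR_n = 0.75 × 135.48 = 101.6 kips.
Governing: min(190.9, 155.4, 76.2, 101.6) = 76.2 kips → net-section rupture.

76.2 kips (net-section rupture governs)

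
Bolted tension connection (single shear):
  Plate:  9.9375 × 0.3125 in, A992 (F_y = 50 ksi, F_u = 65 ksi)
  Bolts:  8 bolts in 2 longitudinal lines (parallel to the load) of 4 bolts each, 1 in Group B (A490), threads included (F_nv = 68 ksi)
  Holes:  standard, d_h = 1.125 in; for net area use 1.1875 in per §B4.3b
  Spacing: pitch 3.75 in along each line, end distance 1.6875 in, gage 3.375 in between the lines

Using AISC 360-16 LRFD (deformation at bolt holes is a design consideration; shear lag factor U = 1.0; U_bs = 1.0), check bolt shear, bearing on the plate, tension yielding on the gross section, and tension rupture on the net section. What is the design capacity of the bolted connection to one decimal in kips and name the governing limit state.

Bolt shear: A_b = π(1)²/4 = 0.7854 in². φR_n = 0.75 × 68 × 0.7854 × 8 × 1 = 320.4 kips.
Bearing (0.3125 in plate, F_u = 65 ksi): end bolts L_c = 1.6875 − 1.125/2 = 1.125, R_n = min(1.2×1.125×0.3125×65, 2.4×1×0.3125×65) = 27.422 kips/bolt; interior L_c = 3.75 − 1.125 = 2.625, R_n = 48.75 kips/bolt. φR_n = 0.75 × (2×27.422 + 6×48.75) = 260.5 kips.
Tension yield (gross): A_g = 9.9375×0.3125 = 3.1055 in². φR_n = 0.90 × 50 × 3.1055 = 139.7 kips.
Tension rupture (net): A_n = (9.9375 − 2×1.1875)×0.3125 = 2.3633 in² (U = 1.0, A_e = A_n). φR_n = 0.75 × 65 × 2.3633 = 115.2 kips.
Governing: min(320.4, 260.5, 139.7, 115.2) = 115.2 kips → net-section rupture.

115.2 kips (net-section rupture governs)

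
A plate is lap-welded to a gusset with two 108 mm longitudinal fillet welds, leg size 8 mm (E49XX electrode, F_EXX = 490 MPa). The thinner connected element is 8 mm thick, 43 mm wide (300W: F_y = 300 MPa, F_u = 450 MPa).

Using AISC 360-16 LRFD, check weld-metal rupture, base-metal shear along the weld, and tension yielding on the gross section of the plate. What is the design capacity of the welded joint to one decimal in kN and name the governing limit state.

92.9 kN (gross-section yield governs)

Weld metal: throat = 0.707×8 = 5.656 mm, L = 2×108 = 216 mm. φR_n = 0.75 × 0.6 × 490 × 5.656 × 216 = 269.4 kN.
Base metal shear (8 mm plate): yield φR_n = 1.0×0.6×300×8×216 = 311.0 kN; rupture φR_n = 0.75×0.6×450×8×216 = 349.9 kN; take 311.0 kN (yield).
Tension yield (gross): A_g = 43×8 = 344 mm². φR_n = 0.90 × 300 × 344 = 92.9 kN.
Governing: min(269.4, 311.0, 92.9) = 92.9 kN → gross-section yield.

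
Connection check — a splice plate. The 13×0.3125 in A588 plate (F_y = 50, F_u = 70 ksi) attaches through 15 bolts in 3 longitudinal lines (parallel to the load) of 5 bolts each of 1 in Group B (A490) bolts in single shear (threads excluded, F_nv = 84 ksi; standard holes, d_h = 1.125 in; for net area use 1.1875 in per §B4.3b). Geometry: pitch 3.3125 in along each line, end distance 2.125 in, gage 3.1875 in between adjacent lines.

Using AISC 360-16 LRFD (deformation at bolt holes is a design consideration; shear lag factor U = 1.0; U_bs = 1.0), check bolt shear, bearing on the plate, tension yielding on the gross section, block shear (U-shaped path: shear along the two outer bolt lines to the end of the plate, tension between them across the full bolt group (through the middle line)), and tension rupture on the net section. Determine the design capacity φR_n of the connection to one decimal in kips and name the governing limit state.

Bolt shear: A_b = π(1)²/4 = 0.7854 in². φR_n = 0.75 × 84 × 0.7854 × 15 × 1 = 742.2 kips.
Bearing (0.3125 in plate, F_u = 70 ksi): end bolts L_c = 2.125 − 1.125/2 = 1.5625, R_n = min(1.2×1.5625×0.3125×70, 2.4×1×0.3125×70) = 41.016 kips/bolt; interior L_c = 3.3125 − 1.125 = 2.1875, R_n = 52.5 kips/bolt. φR_n = 0.75 × (3×41.016 + 12×52.5) = 564.8 kips.
Tension yield (gross): A_g = 13×0.3125 = 4.0625 in². φR_n = 0.90 × 50 × 4.0625 = 182.8 kips.
Block shear: shear path 2×[2.125+4×3.3125] = 2×15.375 in, A_gv = 9.6094, A_nv = 2×(15.375 − 4.5×1.1875)×0.3125 = 6.2695 in²; tension across gage: (6.375 − 2×1.1875)×0.3125 = 1.25 in². R_n = min(0.6×70×6.2695, 0.6×50×9.6094) + 1.0×70×1.25 = min(263.32, 288.28) + 87.5 = 350.82 kips. φR_n = 0.75 × 350.82 = 263.1 kips.
Tension rupture (net): A_n = (13 − 3×1.1875)×0.3125 = 2.9492 in² (U = 1.0, A_e = A_n). φR_n = 0.75 × 70 × 2.9492 = 154.8 kips.
Governing: min(742.2, 564.8, 182.8, 263.1, 154.8) = 154.8 kips → net-section rupture.

154.8 kips (net-section rupture governs)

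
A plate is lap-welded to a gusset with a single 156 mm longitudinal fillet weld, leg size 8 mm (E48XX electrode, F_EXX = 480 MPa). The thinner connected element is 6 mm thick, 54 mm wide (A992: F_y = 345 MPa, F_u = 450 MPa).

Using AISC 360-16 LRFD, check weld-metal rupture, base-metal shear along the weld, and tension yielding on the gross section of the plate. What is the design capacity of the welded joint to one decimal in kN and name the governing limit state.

Weld metal: throat = 0.707×8 = 5.656 mm, L = 156 mm. φR_n = 0.75 × 0.6 × 480 × 5.656 × 156 = 190.6 kN.
Base metal shear (6 mm plate): yield φR_n = 1.0×0.6×345×6×156 = 193.8 kN; rupture φR_n = 0.75×0.6×450×6×156 = 189.5 kN; take 189.5 kN (rupture).
Tension yield (gross): A_g = 54×6 = 324 mm². φR_n = 0.90 × 345 × 324 = 100.6 kN.
Governing: min(190.6, 189.5, 100.6) = 100.6 kN → gross-section yield.

100.6 kN (gross-section yield governs)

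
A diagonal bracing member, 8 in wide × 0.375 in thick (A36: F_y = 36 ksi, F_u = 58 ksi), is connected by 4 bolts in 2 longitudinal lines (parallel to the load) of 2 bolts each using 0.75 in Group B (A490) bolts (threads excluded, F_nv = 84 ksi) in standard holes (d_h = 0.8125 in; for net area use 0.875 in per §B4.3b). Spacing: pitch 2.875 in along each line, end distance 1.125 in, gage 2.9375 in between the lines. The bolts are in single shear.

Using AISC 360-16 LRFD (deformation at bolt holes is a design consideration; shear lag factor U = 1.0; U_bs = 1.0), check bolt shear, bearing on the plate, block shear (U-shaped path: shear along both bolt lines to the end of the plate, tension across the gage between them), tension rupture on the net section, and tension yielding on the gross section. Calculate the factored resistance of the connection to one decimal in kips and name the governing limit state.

Bolt shear: A_b = π(0.75)²/4 = 0.44179 in². φR_n = 0.75 × 84 × 0.44179 × 4 × 1 = 111.3 kips.
Bearing (0.375 in plate, F_u = 58 ksi): end bolts L_c = 1.125 − 0.8125/2 = 0.71875, R_n = min(1.2×0.71875×0.375×58, 2.4×0.75×0.375×58) = 18.759 kips/bolt; interior L_c = 2.875 − 0.8125 = 2.0625, R_n = 39.15 kips/bolt. φR_n = 0.75 × (2×18.759 + 2×39.15) = 86.9 kips.
Block shear: shear path 2×[1.125+1×2.875] = 2×4 in, A_gv = 3, A_nv = 2×(4 − 1.5×0.875)×0.375 = 2.0156 in²; tension across gage: (2.9375 − 1×0.875)×0.375 = 0.77344 in². R_n = min(0.6×58×2.0156, 0.6×36×3) + 1.0×58×0.77344 = min(70.143, 64.8) + 44.86 = 109.66 kips. φR_n = 0.75 × 109.66 = 82.2 kips.
Tension rupture (net): A_n = (8 − 2×0.875)×0.375 = 2.3438 in² (U = 1.0, A_e = A_n). φR_n = 0.75 × 58 × 2.3438 = 102.0 kips.
Tension yield (gross): A_g = 8×0.375 = 3 in². φR_n = 0.90 × 36 × 3 = 97.2 kips.
Governing: min(111.3, 86.9, 82.2, 102.0, 97.2) = 82.2 kips → block shear.

82.2 kips (block shear governs)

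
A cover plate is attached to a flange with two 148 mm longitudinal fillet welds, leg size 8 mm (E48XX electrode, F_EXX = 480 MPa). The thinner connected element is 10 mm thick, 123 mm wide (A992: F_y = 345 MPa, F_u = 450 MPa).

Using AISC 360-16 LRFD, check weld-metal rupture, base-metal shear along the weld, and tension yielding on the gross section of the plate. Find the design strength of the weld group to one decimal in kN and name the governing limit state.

361.6 kN (weld metal governs)

Weld metal: throat = 0.707×8 = 5.656 mm, L = 2×148 = 296 mm. φR_n = 0.75 × 0.6 × 480 × 5.656 × 296 = 361.6 kN.
Base metal shear (10 mm plate): yield φR_n = 1.0×0.6×345×10×296 = 612.7 kN; rupture φR_n = 0.75×0.6×450×10×296 = 599.4 kN; take 599.4 kN (rupture).
Tension yield (gross): A_g = 123×10 = 1230 mm². φR_n = 0.90 × 345 × 1230 = 381.9 kN.
Governing: min(361.6, 599.4, 381.9) = 361.6 kN → weld metal.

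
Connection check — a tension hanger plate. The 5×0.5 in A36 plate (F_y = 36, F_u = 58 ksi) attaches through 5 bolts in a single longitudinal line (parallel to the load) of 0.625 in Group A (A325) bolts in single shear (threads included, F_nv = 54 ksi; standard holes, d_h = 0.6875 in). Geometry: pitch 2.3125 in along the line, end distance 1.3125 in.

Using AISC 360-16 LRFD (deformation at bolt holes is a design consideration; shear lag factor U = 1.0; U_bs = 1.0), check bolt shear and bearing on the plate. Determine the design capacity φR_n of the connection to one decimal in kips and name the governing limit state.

62.1 kips (bolt shear governs)

Bolt shear: A_b = π(0.625)²/4 = 0.3068 in². φR_n = 0.75 × 54 × 0.3068 × 5 × 1 = 62.1 kips.
Bearing (0.5 in plate, F_u = 58 ksi): end bolts L_c = 1.3125 − 0.6875/2 = 0.96875, R_n = min(1.2×0.96875×0.5×58, 2.4×0.625×0.5×58) = 33.713 kips/bolt; interior L_c = 2.3125 − 0.6875 = 1.625, R_n = 43.5 kips/bolt. φR_n = 0.75 × (1×33.713 + 4×43.5) = 155.8 kips.
Governing: min(62.1, 155.8) = 62.1 kips → bolt shear.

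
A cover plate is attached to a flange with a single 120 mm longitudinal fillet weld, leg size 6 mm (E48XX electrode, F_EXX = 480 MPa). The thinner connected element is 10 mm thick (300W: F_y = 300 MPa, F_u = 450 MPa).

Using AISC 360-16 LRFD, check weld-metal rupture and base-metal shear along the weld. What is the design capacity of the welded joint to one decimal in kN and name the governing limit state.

Weld metal: throat = 0.707×6 = 4.242 mm, L = 120 mm. φR_n = 0.75 × 0.6 × 480 × 4.242 × 120 = 110.0 kN.
Base metal shear (10 mm plate): yield φR_n = 1.0×0.6×300×10×120 = 216.0 kN; rupture φR_n = 0.75×0.6×450×10×120 = 243.0 kN; take 216.0 kN (yield).
Governing: min(110.0, 216.0) = 110.0 kN → weld metal.

110.0 kN (weld metal governs)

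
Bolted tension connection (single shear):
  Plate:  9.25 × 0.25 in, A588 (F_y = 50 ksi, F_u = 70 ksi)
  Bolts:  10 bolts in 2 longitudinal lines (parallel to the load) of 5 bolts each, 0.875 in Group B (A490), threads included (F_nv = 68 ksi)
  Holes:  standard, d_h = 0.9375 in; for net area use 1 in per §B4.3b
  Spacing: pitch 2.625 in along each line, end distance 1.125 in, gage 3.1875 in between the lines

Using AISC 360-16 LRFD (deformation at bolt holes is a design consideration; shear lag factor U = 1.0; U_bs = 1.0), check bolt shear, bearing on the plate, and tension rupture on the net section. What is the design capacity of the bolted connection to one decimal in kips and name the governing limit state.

Bolt shear: A_b = π(0.875)²/4 = 0.60132 in². φR_n = 0.75 × 68 × 0.60132 × 10 × 1 = 306.7 kips.
Bearing (0.25 in plate, F_u = 70 ksi): end bolts L_c = 1.125 − 0.9375/2 = 0.65625, R_n = min(1.2×0.65625×0.25×70, 2.4×0.875×0.25×70) = 13.781 kips/bolt; interior L_c = 2.625 − 0.9375 = 1.6875, R_n = 35.438 kips/bolt. φR_n = 0.75 × (2×13.781 + 8×35.438) = 233.3 kips.
Tension rupture (net): A_n = (9.25 − 2×1)×0.25 = 1.8125 in² (U = 1.0, A_e = A_n). φR_n = 0.75 × 70 × 1.8125 = 95.2 kips.
Governing: min(306.7, 233.3, 95.2) = 95.2 kips → net-section rupture.

95.2 kips (net-section rupture governs)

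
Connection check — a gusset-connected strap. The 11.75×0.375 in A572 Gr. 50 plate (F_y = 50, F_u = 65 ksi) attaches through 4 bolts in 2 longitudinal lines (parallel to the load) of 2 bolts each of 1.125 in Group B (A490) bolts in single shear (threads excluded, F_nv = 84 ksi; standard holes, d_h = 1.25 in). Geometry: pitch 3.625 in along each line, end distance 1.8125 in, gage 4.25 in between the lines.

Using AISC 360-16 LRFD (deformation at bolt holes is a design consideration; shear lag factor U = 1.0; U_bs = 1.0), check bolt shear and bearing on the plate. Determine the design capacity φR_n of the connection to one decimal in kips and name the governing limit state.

150.8 kips (bearing governs)

Bolt shear: A_b = π(1.125)²/4 = 0.99402 in². φR_n = 0.75 × 84 × 0.99402 × 4 × 1 = 250.5 kips.
Bearing (0.375 in plate, F_u = 65 ksi): end bolts L_c = 1.8125 − 1.25/2 = 1.1875, R_n = min(1.2×1.1875×0.375×65, 2.4×1.125×0.375×65) = 34.734 kips/bolt; interior L_c = 3.625 − 1.25 = 2.375, R_n = 65.813 kips/bolt. φR_n = 0.75 × (2×34.734 + 2×65.813) = 150.8 kips.
Governing: min(250.5, 150.8) = 150.8 kips → bearing.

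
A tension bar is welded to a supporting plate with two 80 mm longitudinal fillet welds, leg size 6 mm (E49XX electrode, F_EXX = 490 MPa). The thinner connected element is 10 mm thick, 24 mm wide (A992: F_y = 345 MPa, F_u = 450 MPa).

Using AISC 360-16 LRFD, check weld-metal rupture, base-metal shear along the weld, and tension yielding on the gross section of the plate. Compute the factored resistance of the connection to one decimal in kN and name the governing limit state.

74.5 kN (gross-section yield governs)

Weld metal: throat = 0.707×6 = 4.242 mm, L = 2×80 = 160 mm. φR_n = 0.75 × 0.6 × 490 × 4.242 × 160 = 149.7 kN.
Base metal shear (10 mm plate): yield φR_n = 1.0×0.6×345×10×160 = 331.2 kN; rupture φR_n = 0.75×0.6×450×10×160 = 324.0 kN; take 324.0 kN (rupture).
Tension yield (gross): A_g = 24×10 = 240 mm². φR_n = 0.90 × 345 × 240 = 74.5 kN.
Governing: min(149.7, 324.0, 74.5) = 74.5 kN → gross-section yield.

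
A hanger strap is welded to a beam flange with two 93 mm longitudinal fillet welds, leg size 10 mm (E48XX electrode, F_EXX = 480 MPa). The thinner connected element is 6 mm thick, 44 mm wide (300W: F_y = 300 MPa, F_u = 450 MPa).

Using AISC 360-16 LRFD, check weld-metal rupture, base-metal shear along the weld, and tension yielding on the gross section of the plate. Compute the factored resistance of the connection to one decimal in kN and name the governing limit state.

Weld metal: throat = 0.707×10 = 7.07 mm, L = 2×93 = 186 mm. φR_n = 0.75 × 0.6 × 480 × 7.07 × 186 = 284.0 kN.
Base metal shear (6 mm plate): yield φR_n = 1.0×0.6×300×6×186 = 200.9 kN; rupture φR_n = 0.75×0.6×450×6×186 = 226.0 kN; take 200.9 kN (yield).
Tension yield (gross): A_g = 44×6 = 264 mm². φR_n = 0.90 × 300 × 264 = 71.3 kN.
Governing: min(284.0, 200.9, 71.3) = 71.3 kN → gross-section yield.

71.3 kN (gross-section yield governs)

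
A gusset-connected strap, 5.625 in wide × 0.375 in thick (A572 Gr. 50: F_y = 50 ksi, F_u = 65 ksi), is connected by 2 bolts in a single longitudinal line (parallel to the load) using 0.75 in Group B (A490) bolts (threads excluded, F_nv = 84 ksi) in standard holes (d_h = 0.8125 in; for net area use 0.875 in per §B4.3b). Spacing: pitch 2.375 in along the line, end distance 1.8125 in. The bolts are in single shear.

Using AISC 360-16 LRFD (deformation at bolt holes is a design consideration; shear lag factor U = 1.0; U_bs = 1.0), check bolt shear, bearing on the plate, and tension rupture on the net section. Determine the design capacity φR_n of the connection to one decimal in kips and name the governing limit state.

55.7 kips (bolt shear governs)

Bolt shear: A_b = π(0.75)²/4 = 0.44179 in². φR_n = 0.75 × 84 × 0.44179 × 2 × 1 = 55.7 kips.
Bearing (0.375 in plate, F_u = 65 ksi): end bolts L_c = 1.8125 − 0.8125/2 = 1.40625, R_n = min(1.2×1.40625×0.375×65, 2.4×0.75×0.375×65) = 41.133 kips/bolt; interior L_c = 2.375 − 0.8125 = 1.5625, R_n = 43.875 kips/bolt. φR_n = 0.75 × (1×41.133 + 1×43.875) = 63.8 kips.
Tension rupture (net): A_n = (5.625 − 1×0.875)×0.375 = 1.7813 in² (U = 1.0, A_e = A_n). φR_n = 0.75 × 65 × 1.7813 = 86.8 kips.
Governing: min(55.7, 63.8, 86.8) = 55.7 kips → bolt shear.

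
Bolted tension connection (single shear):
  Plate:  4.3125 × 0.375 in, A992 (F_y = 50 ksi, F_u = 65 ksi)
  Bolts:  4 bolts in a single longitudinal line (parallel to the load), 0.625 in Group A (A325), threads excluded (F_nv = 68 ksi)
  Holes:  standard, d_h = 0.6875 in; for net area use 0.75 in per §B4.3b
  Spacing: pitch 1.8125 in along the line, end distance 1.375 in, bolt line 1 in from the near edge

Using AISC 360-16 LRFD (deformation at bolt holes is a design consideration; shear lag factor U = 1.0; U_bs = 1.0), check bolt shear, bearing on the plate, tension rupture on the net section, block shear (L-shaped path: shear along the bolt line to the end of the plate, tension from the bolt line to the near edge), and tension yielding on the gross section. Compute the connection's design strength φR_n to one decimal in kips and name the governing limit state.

57.4 kips (block shear governs)

Bolt shear: A_b = π(0.625)²/4 = 0.3068 in². φR_n = 0.75 × 68 × 0.3068 × 4 × 1 = 62.6 kips.
Bearing (0.375 in plate, F_u = 65 ksi): end bolts L_c = 1.375 − 0.6875/2 = 1.03125, R_n = min(1.2×1.03125×0.375×65, 2.4×0.625×0.375×65) = 30.164 kips/bolt; interior L_c = 1.8125 − 0.6875 = 1.125, R_n = 32.906 kips/bolt. φR_n = 0.75 × (1×30.164 + 3×32.906) = 96.7 kips.
Tension rupture (net): A_n = (4.3125 − 1×0.75)×0.375 = 1.3359 in² (U = 1.0, A_e = A_n). φR_n = 0.75 × 65 × 1.3359 = 65.1 kips.
Block shear: shear path 1×[1.375+3×1.8125] = 1×6.8125 in, A_gv = 2.5547, A_nv = 1×(6.8125 − 3.5×0.75)×0.375 = 1.5703 in²; tension to near edge: (1 − 0.5×0.75)×0.375 = 0.23438 in². R_n = min(0.6×65×1.5703, 0.6×50×2.5547) + 1.0×65×0.23438 = min(61.242, 76.641) + 15.235 = 76.477 kips. φR_n = 0.75 × 76.477 = 57.4 kips.
Tension yield (gross): A_g = 4.3125×0.375 = 1.6172 in². φR_n = 0.90 × 50 × 1.6172 = 72.8 kips.
Governing: min(62.6, 96.7, 65.1, 57.4, 72.8) = 57.4 kips → block shear.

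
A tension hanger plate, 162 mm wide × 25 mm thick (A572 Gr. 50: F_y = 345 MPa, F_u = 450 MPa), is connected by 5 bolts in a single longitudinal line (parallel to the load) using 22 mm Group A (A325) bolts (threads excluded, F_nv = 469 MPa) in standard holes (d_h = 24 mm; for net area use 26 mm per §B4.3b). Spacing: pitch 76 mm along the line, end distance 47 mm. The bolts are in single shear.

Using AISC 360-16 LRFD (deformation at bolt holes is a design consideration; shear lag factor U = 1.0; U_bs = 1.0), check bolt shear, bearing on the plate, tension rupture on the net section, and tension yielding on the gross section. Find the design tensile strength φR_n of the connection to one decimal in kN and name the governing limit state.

668.6 kN (bolt shear governs)

Bolt shear: A_b = π(22)²/4 = 380.13 mm². φR_n = 0.75 × 469 × 380.13 × 5 × 1 = 668.6 kN.
Bearing (25 mm plate, F_u = 450 MPa): end bolts L_c = 47 − 24/2 = 35, R_n = min(1.2×35×25×450, 2.4×22×25×450) = 472.5 kN/bolt; interior L_c = 76 − 24 = 52, R_n = 594 kN/bolt. φR_n = 0.75 × (1×472.5 + 4×594) = 2136.4 kN.
Tension rupture (net): A_n = (162 − 1×26)×25 = 3400 mm² (U = 1.0, A_e = A_n). φR_n = 0.75 × 450 × 3400 = 1147.5 kN.
Tension yield (gross): A_g = 162×25 = 4050 mm². φR_n = 0.90 × 345 × 4050 = 1257.5 kN.
Governing: min(668.6, 2136.4, 1147.5, 1257.5) = 668.6 kN → bolt shear.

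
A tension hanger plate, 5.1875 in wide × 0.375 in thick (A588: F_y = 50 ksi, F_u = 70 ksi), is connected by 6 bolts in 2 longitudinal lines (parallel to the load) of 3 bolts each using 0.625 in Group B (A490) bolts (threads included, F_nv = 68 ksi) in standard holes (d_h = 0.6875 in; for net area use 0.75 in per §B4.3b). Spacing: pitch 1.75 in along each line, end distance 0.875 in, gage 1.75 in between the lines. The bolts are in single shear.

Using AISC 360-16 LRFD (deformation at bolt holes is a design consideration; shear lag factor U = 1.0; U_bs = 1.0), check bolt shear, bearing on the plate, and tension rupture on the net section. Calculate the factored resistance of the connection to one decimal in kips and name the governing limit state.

72.6 kips (net-section rupture governs)

Bolt shear: A_b = π(0.625)²/4 = 0.3068 in². φR_n = 0.75 × 68 × 0.3068 × 6 × 1 = 93.9 kips.
Bearing (0.375 in plate, F_u = 70 ksi): end bolts L_c = 0.875 − 0.6875/2 = 0.53125, R_n = min(1.2×0.53125×0.375×70, 2.4×0.625×0.375×70) = 16.734 kips/bolt; interior L_c = 1.75 − 0.6875 = 1.0625, R_n = 33.469 kips/bolt. φR_n = 0.75 × (2×16.734 + 4×33.469) = 125.5 kips.
Tension rupture (net): A_n = (5.1875 − 2×0.75)×0.375 = 1.3828 in² (U = 1.0, A_e = A_n). φR_n = 0.75 × 70 × 1.3828 = 72.6 kips.
Governing: min(93.9, 125.5, 72.6) = 72.6 kips → net-section rupture.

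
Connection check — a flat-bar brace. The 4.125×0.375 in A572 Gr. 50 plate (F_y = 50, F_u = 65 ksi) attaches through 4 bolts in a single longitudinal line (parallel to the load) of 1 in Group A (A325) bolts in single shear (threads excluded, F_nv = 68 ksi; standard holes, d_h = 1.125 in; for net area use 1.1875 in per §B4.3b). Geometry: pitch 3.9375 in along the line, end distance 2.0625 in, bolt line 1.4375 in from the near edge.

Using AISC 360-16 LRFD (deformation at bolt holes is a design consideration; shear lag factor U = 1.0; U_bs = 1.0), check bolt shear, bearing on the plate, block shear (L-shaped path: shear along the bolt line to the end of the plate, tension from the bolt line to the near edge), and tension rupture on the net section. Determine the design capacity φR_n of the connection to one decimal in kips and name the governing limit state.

Bolt shear: A_b = π(1)²/4 = 0.7854 in². φR_n = 0.75 × 68 × 0.7854 × 4 × 1 = 160.2 kips.
Bearing (0.375 in plate, F_u = 65 ksi): end bolts L_c = 2.0625 − 1.125/2 = 1.5, R_n = min(1.2×1.5×0.375×65, 2.4×1×0.375×65) = 43.875 kips/bolt; interior L_c = 3.9375 − 1.125 = 2.8125, R_n = 58.5 kips/bolt. φR_n = 0.75 × (1×43.875 + 3×58.5) = 164.5 kips.
Block shear: shear path 1×[2.0625+3×3.9375] = 1×13.875 in, A_gv = 5.2031, A_nv = 1×(13.875 − 3.5×1.1875)×0.375 = 3.6445 in²; tension to near edge: (1.4375 − 0.5×1.1875)×0.375 = 0.31641 in². R_n = min(0.6×65×3.6445, 0.6×50×5.2031) + 1.0×65×0.31641 = min(142.14, 156.09) + 20.567 = 162.71 kips. φR_n = 0.75 × 162.71 = 122.0 kips.
Tension rupture (net): A_n = (4.125 − 1×1.1875)×0.375 = 1.1016 in² (U = 1.0, A_e = A_n). φR_n = 0.75 × 65 × 1.1016 = 53.7 kips.
Governing: min(160.2, 164.5, 122.0, 53.7) = 53.7 kips → net-section rupture.

53.7 kips (net-section rupture governs)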